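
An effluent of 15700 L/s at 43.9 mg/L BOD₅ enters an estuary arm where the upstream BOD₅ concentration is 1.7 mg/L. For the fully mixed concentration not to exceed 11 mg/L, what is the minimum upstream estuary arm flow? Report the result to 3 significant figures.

55500 L/s

Set C_mix = 11: (Q·1.700 + 15700·43.90) / (Q + 15700) = 11
→ Q = 15700·(43.90 − 11)/(11 − 1.700) = 55540 L/s.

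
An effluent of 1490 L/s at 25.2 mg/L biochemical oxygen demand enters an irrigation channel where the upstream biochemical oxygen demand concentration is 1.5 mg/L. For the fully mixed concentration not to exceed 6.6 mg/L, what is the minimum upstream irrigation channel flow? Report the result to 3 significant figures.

5430 L/s

Set C_mix = 6.6: (Q·1.500 + 1490·25.20) / (Q + 1490) = 6.6
→ Q = 1490·(25.20 − 6.6)/(6.6 − 1.500) = 5434 L/s.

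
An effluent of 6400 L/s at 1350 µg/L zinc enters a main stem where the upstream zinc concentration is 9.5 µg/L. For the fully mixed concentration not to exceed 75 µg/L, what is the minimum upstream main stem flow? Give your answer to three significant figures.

125000 L/s

Set C_mix = 75: (Q·9.500 + 6400·1350) / (Q + 6400) = 75
→ Q = 6400·(1350 − 75)/(75 − 9.500) = 124600 L/s.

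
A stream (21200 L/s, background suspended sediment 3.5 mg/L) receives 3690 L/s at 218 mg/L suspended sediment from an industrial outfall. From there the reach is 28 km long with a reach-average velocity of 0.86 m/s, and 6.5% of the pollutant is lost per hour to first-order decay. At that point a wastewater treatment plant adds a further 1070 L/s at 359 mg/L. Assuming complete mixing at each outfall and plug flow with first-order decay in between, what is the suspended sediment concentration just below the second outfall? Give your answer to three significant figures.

33.2 mg/L

Flow-weighted average: C = (21200·3.500 + 3690·218.0) / 24890 = 878600/24890 = 35.30 mg/L; combined flow 24890 L/s.
Travel time t = 28·1000 / 0.86 = 32560 s = 9.044 h.
6.5%/h lost → k = −ln(1 − 0.065) = 0.06721 h⁻¹.
Decay over the reach: 35.30·exp(−kt) = 35.30·0.5445 = 19.22 mg/L.
At the second outfall, C = (24890·19.22 + 1070·359.0) / (24890 + 1070) = 33.23 mg/L.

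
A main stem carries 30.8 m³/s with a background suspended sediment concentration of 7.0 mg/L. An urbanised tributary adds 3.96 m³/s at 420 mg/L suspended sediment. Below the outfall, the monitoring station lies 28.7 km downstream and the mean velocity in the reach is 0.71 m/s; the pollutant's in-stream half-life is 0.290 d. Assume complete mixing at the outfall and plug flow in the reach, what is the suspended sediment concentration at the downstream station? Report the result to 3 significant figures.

17.7 mg/L

Conservation of mass: C = (30.80·7.000 + 3.960·420.0) / 34.76 = 1879/34.76 = 54.05 mg/L.
Travel time t = 28.7·1000 / 0.71 = 40420 s = 11.23 h.
Half-life 0.290 d → k = ln 2 / 0.290 = 2.390 d⁻¹.
After decay, C = 54.05 × e^(−kt) = 54.05 × 0.3269 = 17.67 mg/L.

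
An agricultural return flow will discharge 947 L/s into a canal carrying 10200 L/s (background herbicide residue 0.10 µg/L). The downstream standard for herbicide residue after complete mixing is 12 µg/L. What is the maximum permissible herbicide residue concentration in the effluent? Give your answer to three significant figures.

140 µg/L

At the limit, (Qr·Cr + Qe·Cₑ)/(Qr + Qe) = 12:
Cₑ = (11150·12 − 10200·0.1000) / 947.0 = 140.2 µg/L.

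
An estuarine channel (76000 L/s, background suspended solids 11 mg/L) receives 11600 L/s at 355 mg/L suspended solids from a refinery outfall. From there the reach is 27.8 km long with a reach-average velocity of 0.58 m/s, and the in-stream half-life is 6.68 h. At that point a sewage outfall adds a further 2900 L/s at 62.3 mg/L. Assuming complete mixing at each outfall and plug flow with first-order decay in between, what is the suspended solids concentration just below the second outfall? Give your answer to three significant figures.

15.7 mg/L

After mixing, C = (76000·11.00 + 11600·355.0) / 87600 = 4954000/87600 = 56.55 mg/L; combined flow 87600 L/s.
Travel time t = 27.8·1000 / 0.58 = 47930 s = 13.31 h.
Half-life 6.68 h → k = ln 2 / 6.68 = 0.1038 h⁻¹ = 2.490 d⁻¹.
After decay, C = 56.55 × e^(−kt) = 56.55 × 0.2512 = 14.21 mg/L.
Second outfall: C = (87600·14.21 + 2900·62.30)/90500 = 15.75 mg/L.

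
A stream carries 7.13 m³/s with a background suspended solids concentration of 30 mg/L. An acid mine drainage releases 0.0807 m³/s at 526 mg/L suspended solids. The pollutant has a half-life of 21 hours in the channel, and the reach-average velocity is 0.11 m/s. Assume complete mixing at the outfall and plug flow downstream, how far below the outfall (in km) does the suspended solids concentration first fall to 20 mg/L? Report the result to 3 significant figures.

6.90 km

Mass balance: C = (7.130·30.00 + 0.08070·526.0) / 7.211 = 256.3/7.211 = 35.55 mg/L.
Half-life 21 h → k = ln 2 / 21 = 0.03301 h⁻¹ = 0.7922 d⁻¹.
Set 35.55·exp(−k·t) = 20 → t = ln(35.55/20)/k = 62740 s = 17.43 h.
Distance = v·t = 0.11·62740 = 6901 m = 6.901 km.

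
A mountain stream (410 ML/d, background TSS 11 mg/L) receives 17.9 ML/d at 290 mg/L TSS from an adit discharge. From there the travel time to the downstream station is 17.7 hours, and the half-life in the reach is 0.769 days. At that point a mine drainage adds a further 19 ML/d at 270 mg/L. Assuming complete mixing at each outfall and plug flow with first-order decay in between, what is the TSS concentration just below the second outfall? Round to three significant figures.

22.6 mg/L

Mass balance: C = (410.0·11.00 + 17.90·290.0) / 427.9 = 9701/427.9 = 22.67 mg/L; combined flow 427.9 ML/d.
Half-life 0.769 d → k = ln 2 / 0.769 = 0.9014 d⁻¹.
First-order decay: C = 22.67·exp(−k·t) = 22.67·0.5144 = 11.66 mg/L.
Second outfall: C = (427.9·11.66 + 19.00·270.0)/446.9 = 22.65 mg/L.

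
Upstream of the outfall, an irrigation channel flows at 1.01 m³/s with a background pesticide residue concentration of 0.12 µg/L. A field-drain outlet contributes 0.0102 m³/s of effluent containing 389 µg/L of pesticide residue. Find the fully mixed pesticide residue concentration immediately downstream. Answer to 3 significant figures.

Flow-weighted average: C = (1.010·0.1200 + 0.01020·389.0) / 1.020 = 4.089/1.020 = 4.008 µg/L.

4.01 µg/L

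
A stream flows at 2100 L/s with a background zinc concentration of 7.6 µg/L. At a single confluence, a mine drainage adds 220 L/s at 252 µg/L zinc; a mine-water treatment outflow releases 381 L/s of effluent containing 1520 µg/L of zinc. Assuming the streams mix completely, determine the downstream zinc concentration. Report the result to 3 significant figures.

241 µg/L

Mixed concentration C = ΣQC/ΣQ = (2100·7.600 + 220.0·252.0 + 381.0·1520) / 2701 = 650500/2701 = 240.8 µg/L.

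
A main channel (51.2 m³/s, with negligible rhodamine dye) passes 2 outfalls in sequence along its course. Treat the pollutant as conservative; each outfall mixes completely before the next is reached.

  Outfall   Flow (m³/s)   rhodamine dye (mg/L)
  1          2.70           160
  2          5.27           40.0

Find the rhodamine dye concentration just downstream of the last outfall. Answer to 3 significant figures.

After outfall 1: Q = 51.20 + 2.700 = 53.90 m³/s; C = (51.20·0 + 2.700·160.0)/53.90 = 8.015 mg/L.
After outfall 2: Q = 53.90 + 5.270 = 59.17 m³/s; C = (53.90·8.015 + 5.270·40.00)/59.17 = 10.86 mg/L.

10.9 mg/L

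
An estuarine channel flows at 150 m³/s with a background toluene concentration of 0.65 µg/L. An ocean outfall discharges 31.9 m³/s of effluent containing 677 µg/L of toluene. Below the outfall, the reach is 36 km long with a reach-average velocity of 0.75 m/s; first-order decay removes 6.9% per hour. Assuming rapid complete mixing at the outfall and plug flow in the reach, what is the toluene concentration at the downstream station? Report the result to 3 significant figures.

46.0 µg/L

Flow-weighted average: C = (150.0·0.6500 + 31.90·677.0) / 181.9 = 21690/181.9 = 119.3 µg/L.
Travel time t = 36·1000 / 0.75 = 48000 s = 13.33 h.
6.9%/h lost → k = −ln(1 − 0.069) = 0.07150 h⁻¹.
After decay, C = 119.3 × e^(−kt) = 119.3 × 0.3855 = 45.97 µg/L.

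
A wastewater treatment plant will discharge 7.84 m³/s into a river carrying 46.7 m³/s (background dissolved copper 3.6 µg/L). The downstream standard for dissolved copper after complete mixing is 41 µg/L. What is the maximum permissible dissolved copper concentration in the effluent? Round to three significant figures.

264 µg/L

At the limit, (Qr·Cr + Qe·Cₑ)/(Qr + Qe) = 41:
Cₑ = (54.54·41 − 46.70·3.600) / 7.840 = 263.8 µg/L.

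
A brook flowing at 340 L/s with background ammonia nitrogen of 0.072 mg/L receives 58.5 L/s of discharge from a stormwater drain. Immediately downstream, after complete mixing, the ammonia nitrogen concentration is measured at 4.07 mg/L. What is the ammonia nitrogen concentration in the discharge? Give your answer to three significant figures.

27.3 mg/L

Mass balance: 340.0·0.07200 + 58.50·Cₑ = 398.5·4.070
→ Cₑ = (398.5·4.070 − 340.0·0.07200) / 58.50 = 27.31 mg/L.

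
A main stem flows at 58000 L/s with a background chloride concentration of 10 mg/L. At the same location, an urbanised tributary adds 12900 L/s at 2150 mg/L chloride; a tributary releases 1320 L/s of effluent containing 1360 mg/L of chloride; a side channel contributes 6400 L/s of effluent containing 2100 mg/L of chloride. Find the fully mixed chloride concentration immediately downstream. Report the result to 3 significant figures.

Mass balance: C = (58000·10.00 + 12900·2150 + 1320·1360 + 6400·2100) / 78620 = 43550000/78620 = 553.9 mg/L.

554 mg/L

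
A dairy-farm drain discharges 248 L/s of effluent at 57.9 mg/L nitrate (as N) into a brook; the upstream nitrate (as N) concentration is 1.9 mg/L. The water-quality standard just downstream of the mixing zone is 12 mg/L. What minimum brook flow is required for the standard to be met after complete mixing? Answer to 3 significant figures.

1130 L/s

Set C_mix = 12: (Q·1.900 + 248.0·57.90) / (Q + 248.0) = 12
→ Q = 248.0·(57.90 − 12)/(12 − 1.900) = 1127 L/s.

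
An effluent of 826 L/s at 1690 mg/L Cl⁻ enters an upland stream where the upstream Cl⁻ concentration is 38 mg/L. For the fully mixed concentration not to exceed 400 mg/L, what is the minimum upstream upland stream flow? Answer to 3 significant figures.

Set C_mix = 400: (Q·38.00 + 826.0·1690) / (Q + 826.0) = 400
→ Q = 826.0·(1690 − 400)/(400 − 38.00) = 2943 L/s.

2940 L/s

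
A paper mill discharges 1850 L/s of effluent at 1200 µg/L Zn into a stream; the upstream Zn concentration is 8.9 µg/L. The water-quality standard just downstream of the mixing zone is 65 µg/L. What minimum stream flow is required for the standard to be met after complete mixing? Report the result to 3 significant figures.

37400 L/s

Set C_mix = 65: (Q·8.900 + 1850·1200) / (Q + 1850) = 65
→ Q = 1850·(1200 − 65)/(65 − 8.900) = 37430 L/s.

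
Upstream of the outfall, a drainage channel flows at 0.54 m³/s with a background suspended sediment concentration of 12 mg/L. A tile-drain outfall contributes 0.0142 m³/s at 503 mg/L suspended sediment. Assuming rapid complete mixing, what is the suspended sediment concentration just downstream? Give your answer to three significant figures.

Flow-weighted average: C = (0.5400·12.00 + 0.01420·503.0) / 0.5542 = 13.62/0.5542 = 24.58 mg/L.

24.6 mg/L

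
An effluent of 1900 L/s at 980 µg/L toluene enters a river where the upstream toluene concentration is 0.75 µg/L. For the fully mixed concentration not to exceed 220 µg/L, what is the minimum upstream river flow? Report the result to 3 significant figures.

6590 L/s

Set C_mix = 220: (Q·0.7500 + 1900·980.0) / (Q + 1900) = 220
→ Q = 1900·(980.0 − 220)/(220 − 0.7500) = 6586 L/s.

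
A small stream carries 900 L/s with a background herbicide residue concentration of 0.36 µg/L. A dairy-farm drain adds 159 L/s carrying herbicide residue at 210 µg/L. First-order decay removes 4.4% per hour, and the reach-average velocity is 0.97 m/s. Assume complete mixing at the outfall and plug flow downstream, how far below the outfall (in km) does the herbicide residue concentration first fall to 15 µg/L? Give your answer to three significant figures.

After mixing, C = (900.0·0.3600 + 159.0·210.0) / 1059 = 33710/1059 = 31.84 µg/L.
4.4%/h lost → k = −ln(1 − 0.044) = 0.04500 h⁻¹.
Set 31.84·exp(−k·t) = 15 → t = ln(31.84/15)/k = 60210 s = 16.72 h.
Distance = v·t = 0.97·60210 = 58400 m = 58.40 km.

58.4 km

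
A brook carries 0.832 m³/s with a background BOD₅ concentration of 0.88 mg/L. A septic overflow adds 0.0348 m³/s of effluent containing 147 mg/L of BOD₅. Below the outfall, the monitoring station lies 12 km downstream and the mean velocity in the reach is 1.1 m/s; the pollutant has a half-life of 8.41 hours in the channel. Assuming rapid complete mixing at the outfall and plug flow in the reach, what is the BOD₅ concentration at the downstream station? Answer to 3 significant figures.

5.26 mg/L

Conservation of mass: C = (0.8320·0.8800 + 0.03480·147.0) / 0.8668 = 5.848/0.8668 = 6.746 mg/L.
Travel time t = 12·1000 / 1.1 = 10910 s = 3.030 h.
Half-life 8.41 h → k = ln 2 / 8.41 = 0.08242 h⁻¹ = 1.978 d⁻¹.
Applying C = C₀e^(−kt): 6.746 × 0.7790 = 5.255 mg/L.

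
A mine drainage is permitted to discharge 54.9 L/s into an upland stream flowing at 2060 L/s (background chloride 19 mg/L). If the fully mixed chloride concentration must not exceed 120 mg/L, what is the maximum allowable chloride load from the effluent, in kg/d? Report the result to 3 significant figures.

Mass balance at the limit: 2060·19.00 + 54.90·Cₑ = 2115·120 → Cₑ = 3910 mg/L.
54.90 L/s = 0.05490 m³/s. Load = 0.05490 m³/s × 3910 g/m³ × 86 400 s/d = 18550 kg/d.

18500 kg/d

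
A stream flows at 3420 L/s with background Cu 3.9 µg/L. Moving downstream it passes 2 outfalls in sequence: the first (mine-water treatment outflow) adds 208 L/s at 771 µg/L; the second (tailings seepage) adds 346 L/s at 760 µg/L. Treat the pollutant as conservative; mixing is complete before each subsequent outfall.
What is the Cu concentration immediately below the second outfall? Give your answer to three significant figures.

110 µg/L

After outfall 1: Q = 3420 + 208.0 = 3628 L/s; C = (3420·3.900 + 208.0·771.0)/3628 = 47.88 µg/L.
After outfall 2: Q = 3628 + 346.0 = 3974 L/s; C = (3628·47.88 + 346.0·760.0)/3974 = 109.9 µg/L.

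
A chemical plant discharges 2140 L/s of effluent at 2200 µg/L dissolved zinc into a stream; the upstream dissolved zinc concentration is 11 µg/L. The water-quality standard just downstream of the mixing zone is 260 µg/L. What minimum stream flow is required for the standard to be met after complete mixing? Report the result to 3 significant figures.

Set C_mix = 260: (Q·11.00 + 2140·2200) / (Q + 2140) = 260
→ Q = 2140·(2200 − 260)/(260 − 11.00) = 16670 L/s.

16700 L/s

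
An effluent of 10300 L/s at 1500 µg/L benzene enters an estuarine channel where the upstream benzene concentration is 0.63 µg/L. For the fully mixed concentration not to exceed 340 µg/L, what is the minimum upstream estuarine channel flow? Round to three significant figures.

Set C_mix = 340: (Q·0.6300 + 10300·1500) / (Q + 10300) = 340
→ Q = 10300·(1500 − 340)/(340 − 0.6300) = 35210 L/s.

35200 L/s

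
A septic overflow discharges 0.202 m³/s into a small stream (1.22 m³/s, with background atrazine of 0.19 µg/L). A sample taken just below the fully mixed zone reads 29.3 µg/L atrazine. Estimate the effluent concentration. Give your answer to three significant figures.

Mass balance: 1.220·0.1900 + 0.2020·Cₑ = 1.422·29.30
→ Cₑ = (1.422·29.30 − 1.220·0.1900) / 0.2020 = 205.1 µg/L.

205 µg/L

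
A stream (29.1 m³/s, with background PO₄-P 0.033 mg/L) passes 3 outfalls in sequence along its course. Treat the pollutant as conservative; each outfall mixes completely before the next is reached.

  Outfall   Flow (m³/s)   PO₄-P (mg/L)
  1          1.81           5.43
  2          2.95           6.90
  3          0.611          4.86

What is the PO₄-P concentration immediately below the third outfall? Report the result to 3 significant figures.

After outfall 1: Q = 29.10 + 1.810 = 30.91 m³/s; C = (29.10·0.03300 + 1.810·5.430)/30.91 = 0.3490 mg/L.
After outfall 2: Q = 30.91 + 2.950 = 33.86 m³/s; C = (30.91·0.3490 + 2.950·6.900)/33.86 = 0.9198 mg/L.
After outfall 3: Q = 33.86 + 0.6110 = 34.47 m³/s; C = (33.86·0.9198 + 0.6110·4.860)/34.47 = 0.9896 mg/L.

0.990 mg/L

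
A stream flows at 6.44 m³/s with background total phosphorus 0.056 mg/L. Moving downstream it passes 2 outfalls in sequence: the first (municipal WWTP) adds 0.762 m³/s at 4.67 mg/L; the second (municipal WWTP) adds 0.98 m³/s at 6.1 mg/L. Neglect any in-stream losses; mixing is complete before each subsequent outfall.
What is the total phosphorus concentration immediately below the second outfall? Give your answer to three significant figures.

Outfall 1: combined Q = 7.202 m³/s; C = (6.440·0.05600 + 0.7620·4.670)/7.202 = 0.5442 mg/L.
Outfall 2: combined Q = 8.182 m³/s; C = (7.202·0.5442 + 0.9800·6.100)/8.182 = 1.210 mg/L.

1.21 mg/L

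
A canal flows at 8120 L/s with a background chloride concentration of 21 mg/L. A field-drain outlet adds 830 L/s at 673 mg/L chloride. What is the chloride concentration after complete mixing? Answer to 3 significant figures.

81.5 mg/L

Flow-weighted average: C = (8120·21.00 + 830.0·673.0) / 8950 = 729100/8950 = 81.46 mg/L.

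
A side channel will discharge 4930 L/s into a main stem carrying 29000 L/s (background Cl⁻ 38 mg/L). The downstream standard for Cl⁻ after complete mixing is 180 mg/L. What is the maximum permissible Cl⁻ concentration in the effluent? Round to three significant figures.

At the limit, (Qr·Cr + Qe·Cₑ)/(Qr + Qe) = 180:
Cₑ = (33930·180 − 29000·38.00) / 4930 = 1015 mg/L.

1020 mg/L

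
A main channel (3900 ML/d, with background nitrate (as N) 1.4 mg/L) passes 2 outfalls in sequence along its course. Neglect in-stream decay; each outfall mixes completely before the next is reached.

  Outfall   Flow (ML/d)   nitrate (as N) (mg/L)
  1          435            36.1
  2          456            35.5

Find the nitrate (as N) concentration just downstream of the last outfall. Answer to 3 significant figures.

Outfall 1: combined Q = 4335 ML/d; C = (3900·1.400 + 435.0·36.10)/4335 = 4.882 mg/L.
Outfall 2: combined Q = 4791 ML/d; C = (4335·4.882 + 456.0·35.50)/4791 = 7.796 mg/L.

7.80 mg/L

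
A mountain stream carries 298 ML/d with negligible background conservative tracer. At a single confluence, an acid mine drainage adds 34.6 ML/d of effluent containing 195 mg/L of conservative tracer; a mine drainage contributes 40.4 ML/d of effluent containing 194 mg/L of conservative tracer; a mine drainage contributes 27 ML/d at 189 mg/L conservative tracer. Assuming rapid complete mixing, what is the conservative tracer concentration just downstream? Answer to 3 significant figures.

49.2 mg/L

Conservation of mass: C = (298.0·0 + 34.60·195.0 + 40.40·194.0 + 27.00·189.0) / 400.0 = 19690/400.0 = 49.22 mg/L.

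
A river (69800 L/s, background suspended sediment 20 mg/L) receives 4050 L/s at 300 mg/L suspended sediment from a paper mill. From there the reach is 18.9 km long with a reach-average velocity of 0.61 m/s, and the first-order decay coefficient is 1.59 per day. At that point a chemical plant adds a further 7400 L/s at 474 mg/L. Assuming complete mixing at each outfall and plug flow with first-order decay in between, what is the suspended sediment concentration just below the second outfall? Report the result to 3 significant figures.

Flow-weighted average: C = (69800·20.00 + 4050·300.0) / 73850 = 2611000/73850 = 35.36 mg/L; combined flow 73850 L/s.
Travel time t = 18.9·1000 / 0.61 = 30980 s = 8.607 h.
Decay over the reach: 35.36·exp(−kt) = 35.36·0.5654 = 19.99 mg/L.
At the second outfall, C = (73850·19.99 + 7400·474.0) / (73850 + 7400) = 61.34 mg/L.

61.3 mg/L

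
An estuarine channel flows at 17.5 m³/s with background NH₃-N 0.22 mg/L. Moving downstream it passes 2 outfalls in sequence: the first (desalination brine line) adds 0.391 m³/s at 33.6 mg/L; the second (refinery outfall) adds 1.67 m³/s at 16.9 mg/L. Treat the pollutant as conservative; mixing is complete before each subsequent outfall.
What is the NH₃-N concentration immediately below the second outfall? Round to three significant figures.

2.31 mg/L

Outfall 1: combined Q = 17.89 m³/s; C = (17.50·0.2200 + 0.3910·33.60)/17.89 = 0.9495 mg/L.
Outfall 2: combined Q = 19.56 m³/s; C = (17.89·0.9495 + 1.670·16.90)/19.56 = 2.311 mg/L.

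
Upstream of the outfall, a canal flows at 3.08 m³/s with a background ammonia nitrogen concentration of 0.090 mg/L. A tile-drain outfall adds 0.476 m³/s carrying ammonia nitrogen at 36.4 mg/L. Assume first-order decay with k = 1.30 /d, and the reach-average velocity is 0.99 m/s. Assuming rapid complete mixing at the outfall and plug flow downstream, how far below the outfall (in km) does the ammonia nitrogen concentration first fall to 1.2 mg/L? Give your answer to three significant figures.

Conservation of mass: C = (3.080·0.09000 + 0.4760·36.40) / 3.556 = 17.60/3.556 = 4.950 mg/L.
Set 4.950·exp(−k·t) = 1.2 → t = ln(4.950/1.2)/k = 94190 s = 26.16 h.
Distance = v·t = 0.99·94190 = 93240 m = 93.24 km.

93.2 km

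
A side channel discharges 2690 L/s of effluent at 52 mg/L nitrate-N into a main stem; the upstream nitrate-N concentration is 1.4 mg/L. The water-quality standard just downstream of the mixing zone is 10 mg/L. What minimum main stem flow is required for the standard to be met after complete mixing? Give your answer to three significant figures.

Set C_mix = 10: (Q·1.400 + 2690·52.00) / (Q + 2690) = 10
→ Q = 2690·(52.00 − 10)/(10 − 1.400) = 13140 L/s.

13100 L/s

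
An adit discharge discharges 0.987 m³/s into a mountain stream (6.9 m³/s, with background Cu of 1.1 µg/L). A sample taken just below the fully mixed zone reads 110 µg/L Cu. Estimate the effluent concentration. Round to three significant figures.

871 µg/L

Mass balance: 6.900·1.100 + 0.9870·Cₑ = 7.887·110.0
→ Cₑ = (7.887·110.0 − 6.900·1.100) / 0.9870 = 871.3 µg/L.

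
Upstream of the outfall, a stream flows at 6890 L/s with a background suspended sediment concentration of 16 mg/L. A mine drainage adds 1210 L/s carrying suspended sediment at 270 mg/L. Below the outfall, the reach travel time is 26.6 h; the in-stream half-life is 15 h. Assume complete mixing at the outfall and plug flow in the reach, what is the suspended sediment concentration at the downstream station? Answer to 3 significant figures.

Conservation of mass: C = (6890·16.00 + 1210·270.0) / 8100 = 436900/8100 = 53.94 mg/L.
Half-life 15 h → k = ln 2 / 15 = 0.04621 h⁻¹ = 1.109 d⁻¹.
Applying C = C₀e^(−kt): 53.94 × 0.2925 = 15.78 mg/L.

15.8 mg/L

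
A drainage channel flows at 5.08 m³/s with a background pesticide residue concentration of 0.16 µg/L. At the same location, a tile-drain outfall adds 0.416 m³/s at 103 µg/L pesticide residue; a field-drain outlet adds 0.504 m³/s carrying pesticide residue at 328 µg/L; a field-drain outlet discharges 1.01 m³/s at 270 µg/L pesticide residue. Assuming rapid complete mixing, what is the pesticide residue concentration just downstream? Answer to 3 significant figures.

After mixing, C = (5.080·0.1600 + 0.4160·103.0 + 0.5040·328.0 + 1.010·270.0) / 7.010 = 481.7/7.010 = 68.71 µg/L.

68.7 µg/L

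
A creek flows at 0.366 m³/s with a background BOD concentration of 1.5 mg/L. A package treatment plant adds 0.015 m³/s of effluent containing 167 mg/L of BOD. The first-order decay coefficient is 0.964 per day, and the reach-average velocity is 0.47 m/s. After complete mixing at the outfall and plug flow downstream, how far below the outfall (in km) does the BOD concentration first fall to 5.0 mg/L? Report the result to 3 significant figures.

Flow-weighted average: C = (0.3660·1.500 + 0.01500·167.0) / 0.3810 = 3.054/0.3810 = 8.016 mg/L.
Set 8.016·exp(−k·t) = 5.0 → t = ln(8.016/5.0)/k = 42300 s = 11.75 h.
Distance = v·t = 0.47·42300 = 19880 m = 19.88 km.

19.9 km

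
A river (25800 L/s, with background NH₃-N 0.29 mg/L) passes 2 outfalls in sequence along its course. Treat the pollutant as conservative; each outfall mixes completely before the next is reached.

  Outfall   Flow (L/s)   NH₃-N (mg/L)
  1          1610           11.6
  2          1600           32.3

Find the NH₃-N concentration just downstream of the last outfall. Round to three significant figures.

After outfall 1: Q = 25800 + 1610 = 27410 L/s; C = (25800·0.2900 + 1610·11.60)/27410 = 0.9543 mg/L.
After outfall 2: Q = 27410 + 1600 = 29010 L/s; C = (27410·0.9543 + 1600·32.30)/29010 = 2.683 mg/L.

2.68 mg/L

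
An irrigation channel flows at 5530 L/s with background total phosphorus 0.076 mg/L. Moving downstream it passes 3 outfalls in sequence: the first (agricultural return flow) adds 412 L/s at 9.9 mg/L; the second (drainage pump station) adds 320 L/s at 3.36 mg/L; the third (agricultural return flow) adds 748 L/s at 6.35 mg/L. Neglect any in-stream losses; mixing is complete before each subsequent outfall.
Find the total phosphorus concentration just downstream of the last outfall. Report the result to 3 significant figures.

1.47 mg/L

Below outfall 1: Q → 5942 L/s, C = (5530·0.07600 + 412.0·9.900)/5942 = 0.7572 mg/L.
Below outfall 2: Q → 6262 L/s, C = (5942·0.7572 + 320.0·3.360)/6262 = 0.8902 mg/L.
Below outfall 3: Q → 7010 L/s, C = (6262·0.8902 + 748.0·6.350)/7010 = 1.473 mg/L.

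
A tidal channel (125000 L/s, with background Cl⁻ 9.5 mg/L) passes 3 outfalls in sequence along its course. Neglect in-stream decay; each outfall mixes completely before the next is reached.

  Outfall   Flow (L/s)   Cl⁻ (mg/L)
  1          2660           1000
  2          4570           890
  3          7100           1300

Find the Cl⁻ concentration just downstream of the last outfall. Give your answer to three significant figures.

Below outfall 1: Q → 127700 L/s, C = (125000·9.500 + 2660·1000)/127700 = 30.14 mg/L.
Below outfall 2: Q → 132200 L/s, C = (127700·30.14 + 4570·890.0)/132200 = 59.86 mg/L.
Below outfall 3: Q → 139300 L/s, C = (132200·59.86 + 7100·1300)/139300 = 123.1 mg/L.

123 mg/L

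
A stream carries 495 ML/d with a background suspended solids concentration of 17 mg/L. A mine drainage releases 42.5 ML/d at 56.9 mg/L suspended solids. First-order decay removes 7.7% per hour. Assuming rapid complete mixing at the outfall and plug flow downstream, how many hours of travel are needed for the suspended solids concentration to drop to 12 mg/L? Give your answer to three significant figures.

Conservation of mass: C = (495.0·17.00 + 42.50·56.90) / 537.5 = 10830/537.5 = 20.15 mg/L.
7.7%/h lost → k = −ln(1 − 0.077) = 0.08013 h⁻¹.
20.15·exp(−k·t) = 12 → t = ln(20.15/12)/k = 23300 s = 6.472 h.

6.47 h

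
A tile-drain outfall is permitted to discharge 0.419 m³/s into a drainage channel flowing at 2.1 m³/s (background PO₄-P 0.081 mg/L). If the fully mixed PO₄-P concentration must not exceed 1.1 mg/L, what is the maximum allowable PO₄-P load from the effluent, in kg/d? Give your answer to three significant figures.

225 kg/d

Mass balance at the limit: 2.100·0.08100 + 0.4190·Cₑ = 2.519·1.1 → Cₑ = 6.207 mg/L.
Load = 0.4190 m³/s × 6.207 g/m³ × 86 400 s/d = 224.7 kg/d.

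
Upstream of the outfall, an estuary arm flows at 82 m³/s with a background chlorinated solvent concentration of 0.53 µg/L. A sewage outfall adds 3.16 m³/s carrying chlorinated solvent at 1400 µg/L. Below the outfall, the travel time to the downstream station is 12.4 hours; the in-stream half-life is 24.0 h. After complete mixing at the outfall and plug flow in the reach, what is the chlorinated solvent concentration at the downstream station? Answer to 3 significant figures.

36.7 µg/L

Mixed concentration C = ΣQC/ΣQ = (82.00·0.5300 + 3.160·1400) / 85.16 = 4467/85.16 = 52.46 µg/L.
Half-life 24.0 h → k = ln 2 / 24.0 = 0.02888 h⁻¹ = 0.6931 d⁻¹.
Decay over the reach: 52.46·exp(−kt) = 52.46·0.6990 = 36.67 µg/L.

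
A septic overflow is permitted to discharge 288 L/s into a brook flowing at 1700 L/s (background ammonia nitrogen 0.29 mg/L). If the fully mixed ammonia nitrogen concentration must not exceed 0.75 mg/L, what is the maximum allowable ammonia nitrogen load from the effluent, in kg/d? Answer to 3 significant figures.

86.2 kg/d

Mass balance at the limit: 1700·0.2900 + 288.0·Cₑ = 1988·0.75 → Cₑ = 3.465 mg/L.
288.0 L/s = 0.2880 m³/s. Load = 0.2880 m³/s × 3.465 g/m³ × 86 400 s/d = 86.23 kg/d.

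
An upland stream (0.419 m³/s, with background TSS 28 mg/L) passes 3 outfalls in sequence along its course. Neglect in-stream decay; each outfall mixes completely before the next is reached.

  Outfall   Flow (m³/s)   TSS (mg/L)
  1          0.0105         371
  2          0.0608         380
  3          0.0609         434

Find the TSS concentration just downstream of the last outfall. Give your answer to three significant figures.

After outfall 1: Q = 0.4190 + 0.01050 = 0.4295 m³/s; C = (0.4190·28.00 + 0.01050·371.0)/0.4295 = 36.39 mg/L.
After outfall 2: Q = 0.4295 + 0.06080 = 0.4903 m³/s; C = (0.4295·36.39 + 0.06080·380.0)/0.4903 = 79.00 mg/L.
After outfall 3: Q = 0.4903 + 0.06090 = 0.5512 m³/s; C = (0.4903·79.00 + 0.06090·434.0)/0.5512 = 118.2 mg/L.

118 mg/L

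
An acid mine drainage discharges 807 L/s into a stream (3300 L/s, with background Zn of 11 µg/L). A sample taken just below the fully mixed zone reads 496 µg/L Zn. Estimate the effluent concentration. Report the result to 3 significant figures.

Mass balance: 3300·11.00 + 807.0·Cₑ = 4107·496.0
→ Cₑ = (4107·496.0 − 3300·11.00) / 807.0 = 2479 µg/L.

2480 µg/L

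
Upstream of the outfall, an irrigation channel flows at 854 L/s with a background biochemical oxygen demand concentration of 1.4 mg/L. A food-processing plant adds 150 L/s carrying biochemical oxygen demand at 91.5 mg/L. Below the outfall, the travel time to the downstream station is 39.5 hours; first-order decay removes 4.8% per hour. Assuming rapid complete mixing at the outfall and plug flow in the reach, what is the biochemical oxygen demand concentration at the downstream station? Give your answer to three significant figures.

2.13 mg/L

Mixed concentration C = ΣQC/ΣQ = (854.0·1.400 + 150.0·91.50) / 1004 = 14920/1004 = 14.86 mg/L.
4.8%/h lost → k = −ln(1 − 0.048) = 0.04919 h⁻¹.
Decay over the reach: 14.86·exp(−kt) = 14.86·0.1433 = 2.129 mg/L.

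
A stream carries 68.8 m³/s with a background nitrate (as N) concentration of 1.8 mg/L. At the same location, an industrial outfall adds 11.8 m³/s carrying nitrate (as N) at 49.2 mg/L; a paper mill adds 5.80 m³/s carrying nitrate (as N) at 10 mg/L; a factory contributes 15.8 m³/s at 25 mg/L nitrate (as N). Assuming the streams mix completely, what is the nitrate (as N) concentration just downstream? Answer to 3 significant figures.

Conservation of mass: C = (68.80·1.800 + 11.80·49.20 + 5.800·10.00 + 15.80·25.00) / 102.2 = 1157/102.2 = 11.32 mg/L.

11.3 mg/L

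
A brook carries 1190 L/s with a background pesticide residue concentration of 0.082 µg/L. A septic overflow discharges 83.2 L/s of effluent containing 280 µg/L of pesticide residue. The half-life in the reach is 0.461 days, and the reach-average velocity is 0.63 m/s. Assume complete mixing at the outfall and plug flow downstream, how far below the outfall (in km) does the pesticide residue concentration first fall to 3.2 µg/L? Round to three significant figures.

After mixing, C = (1190·0.08200 + 83.20·280.0) / 1273 = 23390/1273 = 18.37 µg/L.
Half-life 0.461 d → k = ln 2 / 0.461 = 1.504 d⁻¹.
Set 18.37·exp(−k·t) = 3.2 → t = ln(18.37/3.2)/k = 100400 s = 27.90 h.
Distance = v·t = 0.63·100400 = 63270 m = 63.27 km.

63.3 km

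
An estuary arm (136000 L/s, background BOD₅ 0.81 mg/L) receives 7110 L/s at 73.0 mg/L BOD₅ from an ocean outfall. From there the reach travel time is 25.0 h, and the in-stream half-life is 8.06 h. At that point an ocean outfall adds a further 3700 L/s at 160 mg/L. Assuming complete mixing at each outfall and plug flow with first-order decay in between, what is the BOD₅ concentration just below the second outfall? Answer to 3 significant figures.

4.53 mg/L

Mixed concentration C = ΣQC/ΣQ = (136000·0.8100 + 7110·73.00) / 143100 = 629200/143100 = 4.397 mg/L; combined flow 143100 L/s.
Half-life 8.06 h → k = ln 2 / 8.06 = 0.08600 h⁻¹ = 2.064 d⁻¹.
Decay over the reach: 4.397·exp(−kt) = 4.397·0.1165 = 0.5121 mg/L.
Second outfall: C = (143100·0.5121 + 3700·160.0)/146800 = 4.532 mg/L.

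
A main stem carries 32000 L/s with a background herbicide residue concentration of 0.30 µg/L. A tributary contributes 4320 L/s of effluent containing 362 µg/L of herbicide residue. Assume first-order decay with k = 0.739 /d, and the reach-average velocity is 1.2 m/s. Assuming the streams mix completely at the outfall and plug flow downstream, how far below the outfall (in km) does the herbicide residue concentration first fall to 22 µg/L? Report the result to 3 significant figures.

After mixing, C = (32000·0.3000 + 4320·362.0) / 36320 = 1573000/36320 = 43.32 µg/L.
Set 43.32·exp(−k·t) = 22 → t = ln(43.32/22)/k = 79220 s = 22.01 h.
Distance = v·t = 1.2·79220 = 95070 m = 95.07 km.

95.1 km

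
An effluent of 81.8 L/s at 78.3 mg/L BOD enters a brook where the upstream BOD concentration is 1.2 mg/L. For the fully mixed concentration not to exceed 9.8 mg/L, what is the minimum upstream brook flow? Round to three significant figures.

Set C_mix = 9.8: (Q·1.200 + 81.80·78.30) / (Q + 81.80) = 9.8
→ Q = 81.80·(78.30 − 9.8)/(9.8 − 1.200) = 651.5 L/s.

652 L/s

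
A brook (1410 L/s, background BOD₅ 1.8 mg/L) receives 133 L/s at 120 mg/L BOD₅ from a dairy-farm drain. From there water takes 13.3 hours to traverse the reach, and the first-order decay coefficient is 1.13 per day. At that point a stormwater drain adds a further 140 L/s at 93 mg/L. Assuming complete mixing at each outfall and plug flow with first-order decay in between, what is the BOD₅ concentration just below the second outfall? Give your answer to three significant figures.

After mixing, C = (1410·1.800 + 133.0·120.0) / 1543 = 18500/1543 = 11.99 mg/L; combined flow 1543 L/s.
After decay, C = 11.99 × e^(−kt) = 11.99 × 0.5346 = 6.409 mg/L.
Second outfall: C = (1543·6.409 + 140.0·93.00)/1683 = 13.61 mg/L.

13.6 mg/L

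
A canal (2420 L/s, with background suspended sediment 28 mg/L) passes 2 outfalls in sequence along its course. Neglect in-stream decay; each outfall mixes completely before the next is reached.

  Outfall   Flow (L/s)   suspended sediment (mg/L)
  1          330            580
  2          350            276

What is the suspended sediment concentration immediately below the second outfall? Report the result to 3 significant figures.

After outfall 1: Q = 2420 + 330.0 = 2750 L/s; C = (2420·28.00 + 330.0·580.0)/2750 = 94.24 mg/L.
After outfall 2: Q = 2750 + 350.0 = 3100 L/s; C = (2750·94.24 + 350.0·276.0)/3100 = 114.8 mg/L.

115 mg/L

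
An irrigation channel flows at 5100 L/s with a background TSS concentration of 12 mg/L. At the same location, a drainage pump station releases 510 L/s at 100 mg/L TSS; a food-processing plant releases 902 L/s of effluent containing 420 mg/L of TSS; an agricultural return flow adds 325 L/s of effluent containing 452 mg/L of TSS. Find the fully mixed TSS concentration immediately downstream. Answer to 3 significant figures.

Conservation of mass: C = (5100·12.00 + 510.0·100.0 + 902.0·420.0 + 325.0·452.0) / 6837 = 637900/6837 = 93.31 mg/L.

93.3 mg/L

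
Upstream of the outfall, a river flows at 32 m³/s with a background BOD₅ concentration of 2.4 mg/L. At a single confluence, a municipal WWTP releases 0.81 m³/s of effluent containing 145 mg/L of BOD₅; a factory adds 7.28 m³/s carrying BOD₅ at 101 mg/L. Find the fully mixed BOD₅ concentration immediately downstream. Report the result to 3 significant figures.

After mixing, C = (32.00·2.400 + 0.8100·145.0 + 7.280·101.0) / 40.09 = 929.5/40.09 = 23.19 mg/L.

23.2 mg/L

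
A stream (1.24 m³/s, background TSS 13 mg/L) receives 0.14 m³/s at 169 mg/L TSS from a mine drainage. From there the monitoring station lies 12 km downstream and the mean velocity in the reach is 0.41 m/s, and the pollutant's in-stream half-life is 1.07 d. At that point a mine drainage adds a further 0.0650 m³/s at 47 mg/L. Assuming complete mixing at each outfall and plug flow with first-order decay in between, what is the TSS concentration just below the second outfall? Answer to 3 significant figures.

24.2 mg/L

Mass balance: C = (1.240·13.00 + 0.1400·169.0) / 1.380 = 39.78/1.380 = 28.83 mg/L; combined flow 1.380 m³/s.
Travel time t = 12·1000 / 0.41 = 29270 s = 8.130 h.
Half-life 1.07 d → k = ln 2 / 1.07 = 0.6478 d⁻¹.
First-order decay: C = 28.83·exp(−k·t) = 28.83·0.8030 = 23.15 mg/L.
Second outfall: C = (1.380·23.15 + 0.06500·47.00)/1.445 = 24.22 mg/L.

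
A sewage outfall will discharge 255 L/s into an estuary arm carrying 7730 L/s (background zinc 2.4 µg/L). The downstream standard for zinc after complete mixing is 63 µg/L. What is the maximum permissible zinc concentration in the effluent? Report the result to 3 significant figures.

At the limit, (Qr·Cr + Qe·Cₑ)/(Qr + Qe) = 63:
Cₑ = (7985·63 − 7730·2.400) / 255.0 = 1900 µg/L.

1900 µg/L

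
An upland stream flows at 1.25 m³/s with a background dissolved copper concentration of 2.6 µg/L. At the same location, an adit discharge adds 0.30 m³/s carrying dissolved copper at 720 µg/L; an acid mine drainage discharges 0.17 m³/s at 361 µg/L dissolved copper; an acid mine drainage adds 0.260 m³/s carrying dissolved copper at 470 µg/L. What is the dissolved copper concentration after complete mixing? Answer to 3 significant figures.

Mass balance: C = (1.250·2.600 + 0.3000·720.0 + 0.1700·361.0 + 0.2600·470.0) / 1.980 = 402.8/1.980 = 203.4 µg/L.

203 µg/L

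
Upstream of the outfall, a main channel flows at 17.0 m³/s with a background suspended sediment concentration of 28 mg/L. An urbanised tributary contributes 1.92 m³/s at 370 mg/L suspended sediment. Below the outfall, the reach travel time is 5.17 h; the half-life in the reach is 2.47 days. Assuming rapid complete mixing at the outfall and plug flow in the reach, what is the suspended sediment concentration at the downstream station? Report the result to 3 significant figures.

59.0 mg/L

Flow-weighted average: C = (17.00·28.00 + 1.920·370.0) / 18.92 = 1186/18.92 = 62.71 mg/L.
Half-life 2.47 d → k = ln 2 / 2.47 = 0.2806 d⁻¹.
First-order decay: C = 62.71·exp(−k·t) = 62.71·0.9413 = 59.03 mg/L.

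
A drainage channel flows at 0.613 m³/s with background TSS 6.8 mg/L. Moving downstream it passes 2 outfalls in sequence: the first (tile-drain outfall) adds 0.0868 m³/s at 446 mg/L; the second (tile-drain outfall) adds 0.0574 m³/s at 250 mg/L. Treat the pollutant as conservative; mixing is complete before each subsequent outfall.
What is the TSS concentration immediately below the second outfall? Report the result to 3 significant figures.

Outfall 1: combined Q = 0.6998 m³/s; C = (0.6130·6.800 + 0.08680·446.0)/0.6998 = 61.28 mg/L.
Outfall 2: combined Q = 0.7572 m³/s; C = (0.6998·61.28 + 0.05740·250.0)/0.7572 = 75.58 mg/L.

75.6 mg/L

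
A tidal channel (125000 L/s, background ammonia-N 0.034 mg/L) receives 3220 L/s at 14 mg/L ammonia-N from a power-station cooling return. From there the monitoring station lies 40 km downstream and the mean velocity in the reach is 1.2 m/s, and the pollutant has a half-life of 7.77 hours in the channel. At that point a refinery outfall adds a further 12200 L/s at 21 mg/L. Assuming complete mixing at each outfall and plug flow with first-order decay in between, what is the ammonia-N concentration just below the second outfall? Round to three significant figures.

1.98 mg/L

Conservation of mass: C = (125000·0.03400 + 3220·14.00) / 128200 = 49330/128200 = 0.3847 mg/L; combined flow 128200 L/s.
Travel time t = 40·1000 / 1.2 = 33330 s = 9.259 h.
Half-life 7.77 h → k = ln 2 / 7.77 = 0.08921 h⁻¹ = 2.141 d⁻¹.
Decay over the reach: 0.3847·exp(−kt) = 0.3847·0.4378 = 0.1684 mg/L.
At the second outfall, C = (128200·0.1684 + 12200·21.00) / (128200 + 12200) = 1.978 mg/L.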